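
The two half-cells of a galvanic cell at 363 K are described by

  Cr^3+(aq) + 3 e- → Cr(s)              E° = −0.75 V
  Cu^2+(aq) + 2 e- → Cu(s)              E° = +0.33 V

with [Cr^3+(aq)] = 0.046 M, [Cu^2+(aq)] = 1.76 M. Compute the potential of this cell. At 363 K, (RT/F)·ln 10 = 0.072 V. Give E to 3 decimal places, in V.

+1.121 V

Cu²⁺/Cu is reduced (cathode, E° = +0.33 V) and Cr³⁺/Cr is oxidized (anode).
E°cell = E°cat − E°an = +0.33 − (−0.75) = +1.08 V; n = 6.
The balanced reaction is 3 Cu^2+(aq) + 2 Cr(s) → 3 Cu(s) + 2 Cr^3+(aq), so Q = [Cr^3+(aq)]^2 / [Cu^2+(aq)]^3 = 0.000388 and log Q = −3.411.
Applying E = E° − (RT ln10/nF)·log Q gives +1.08 − (0.072/6)(−3.411) = +1.121 V.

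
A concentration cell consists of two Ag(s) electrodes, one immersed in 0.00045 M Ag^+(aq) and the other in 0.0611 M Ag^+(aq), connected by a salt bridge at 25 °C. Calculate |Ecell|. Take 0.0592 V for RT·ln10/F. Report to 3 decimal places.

For a concentration cell E°cell = 0, since both electrodes use the same couple.
The compartment with the higher Ag^+(aq) concentration (0.0611 M) acts as the cathode; ions are reduced there and produced at the dilute (0.00045 M) anode.
With n = 1, Ecell = −(0.0592/1)·log([dilute]/[conc]) = −(0.0592/1)·log(0.00045/0.0611) = +0.126 V.

0.126 V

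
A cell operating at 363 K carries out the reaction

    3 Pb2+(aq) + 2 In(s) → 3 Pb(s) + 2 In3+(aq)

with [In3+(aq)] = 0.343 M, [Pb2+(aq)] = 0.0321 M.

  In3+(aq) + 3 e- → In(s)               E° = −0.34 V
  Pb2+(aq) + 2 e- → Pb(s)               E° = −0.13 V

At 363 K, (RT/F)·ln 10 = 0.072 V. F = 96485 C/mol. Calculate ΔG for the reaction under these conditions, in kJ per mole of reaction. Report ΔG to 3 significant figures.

The standard cell potential is −0.13 − (−0.34) = +0.21 V, with n = 6 electrons in the balanced equation.
Q = [In3+(aq)]^2 / [Pb2+(aq)]^3 = 3.56×10^3, so log Q = 3.551 and E = +0.21 − (0.072/6)(3.551) = +0.1674 V.
Finally ΔG = −nFE = −(6)(96485 C/mol)(+0.1674 V) = −96.9 kJ/mol.

−96.9 kJ/mol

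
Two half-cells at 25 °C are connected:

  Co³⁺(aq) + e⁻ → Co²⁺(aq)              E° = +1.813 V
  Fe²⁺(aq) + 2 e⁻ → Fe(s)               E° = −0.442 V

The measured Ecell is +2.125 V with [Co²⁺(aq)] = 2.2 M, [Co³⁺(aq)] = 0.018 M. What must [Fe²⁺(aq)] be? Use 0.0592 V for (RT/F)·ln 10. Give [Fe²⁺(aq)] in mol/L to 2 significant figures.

Co³⁺/Co²⁺ is the cathode (higher E°); E°cell = +1.813 − (−0.442) = +2.255 V with n = 2.
From the Nernst equation, log Q = n(E° − E)/0.0592 = 2·(+2.255 − (+2.125))/0.0592 = 4.392.
For 2 Co³⁺(aq) + Fe(s) → 2 Co²⁺(aq) + Fe²⁺(aq), the reaction quotient is Q = ([Co²⁺(aq)]^2·[Fe²⁺(aq)]) / [Co³⁺(aq)]^2.
Solving for the unknown gives log [Fe²⁺(aq)] = 0.218, so [Fe²⁺(aq)] ≈ 1.7 M.

1.7 M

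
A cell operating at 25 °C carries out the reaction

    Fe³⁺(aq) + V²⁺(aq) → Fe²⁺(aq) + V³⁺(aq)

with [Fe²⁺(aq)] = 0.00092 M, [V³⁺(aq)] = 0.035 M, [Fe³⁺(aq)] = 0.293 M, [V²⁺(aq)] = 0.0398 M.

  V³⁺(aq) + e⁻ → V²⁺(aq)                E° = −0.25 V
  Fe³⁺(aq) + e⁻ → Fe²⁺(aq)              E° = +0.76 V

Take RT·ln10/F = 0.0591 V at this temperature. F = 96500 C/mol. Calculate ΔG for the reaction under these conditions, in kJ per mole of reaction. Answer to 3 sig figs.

−112 kJ/mol

E°cell = +0.76 − (−0.25) = +1.01 V; the balanced reaction transfers n = 1 electron.
Q = ([Fe²⁺(aq)]·[V³⁺(aq)]) / ([Fe³⁺(aq)]·[V²⁺(aq)]) = 0.00276, so log Q = −2.559 and E = +1.01 − (0.0591/1)(−2.559) = +1.1612 V.
ΔG = −nFE = −(1)(96500)(+1.1612) J/mol = −112 kJ/mol.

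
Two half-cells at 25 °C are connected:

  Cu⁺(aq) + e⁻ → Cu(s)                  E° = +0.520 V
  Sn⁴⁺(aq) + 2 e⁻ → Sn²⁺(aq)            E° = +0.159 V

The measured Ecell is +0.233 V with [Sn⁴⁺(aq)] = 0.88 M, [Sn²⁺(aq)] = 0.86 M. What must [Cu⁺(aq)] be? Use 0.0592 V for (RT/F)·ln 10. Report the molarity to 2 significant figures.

The Cu⁺/Cu couple has the larger reduction potential, so it is the cathode: E°cell = +0.520 − (+0.159) = +0.361 V and n = 2.
Since E = E° − (0.0592/n)·log Q, log Q = n(E° − E)/0.0592 = 4.324.
Balancing electrons gives 2 Cu⁺(aq) + Sn²⁺(aq) → 2 Cu(s) + Sn⁴⁺(aq); thus Q = [Sn⁴⁺(aq)] / ([Cu⁺(aq)]^2·[Sn²⁺(aq)]).
Solving for the unknown gives log [Cu⁺(aq)] = −2.157, so [Cu⁺(aq)] ≈ 0.0070 M.

0.0070 M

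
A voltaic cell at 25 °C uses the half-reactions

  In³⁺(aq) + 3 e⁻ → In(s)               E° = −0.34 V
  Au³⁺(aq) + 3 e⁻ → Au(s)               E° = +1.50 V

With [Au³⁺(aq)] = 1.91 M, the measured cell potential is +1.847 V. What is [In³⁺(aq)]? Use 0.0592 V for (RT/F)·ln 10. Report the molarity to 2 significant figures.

The Au³⁺/Au couple has the larger reduction potential, so it is the cathode: E°cell = +1.50 − (−0.34) = +1.84 V and n = 3.
Rearranging E = E° − (0.0592/n)·log Q gives log Q = 3(+1.84 − (+1.847))/0.0592 = −0.355.
The balanced reaction is Au³⁺(aq) + In(s) → Au(s) + In³⁺(aq), so Q = [In³⁺(aq)] / [Au³⁺(aq)].
Solving for the unknown gives log [In³⁺(aq)] = −0.074, so [In³⁺(aq)] ≈ 0.84 M.

0.84 M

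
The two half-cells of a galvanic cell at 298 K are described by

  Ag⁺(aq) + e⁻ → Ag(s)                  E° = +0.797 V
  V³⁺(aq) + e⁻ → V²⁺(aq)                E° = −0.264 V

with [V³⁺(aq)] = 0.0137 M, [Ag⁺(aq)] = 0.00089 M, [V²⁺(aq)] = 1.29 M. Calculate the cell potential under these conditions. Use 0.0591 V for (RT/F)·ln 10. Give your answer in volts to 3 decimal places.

The Ag⁺/Ag couple has the more positive E°, so it is the cathode; V³⁺/V²⁺ is the anode.
E°cell = +0.797 − (−0.264) = +1.061 V, with n = 1 electron transferred.
For the overall reaction Ag⁺(aq) + V²⁺(aq) → Ag(s) + V³⁺(aq), Q = [V³⁺(aq)] / ([Ag⁺(aq)]·[V²⁺(aq)]) = 11.9, giving log Q = 1.077.
E = E° − (0.0591/n)·log Q = +1.061 − (0.0591/1)(1.077) = +0.997 V.

+0.997 V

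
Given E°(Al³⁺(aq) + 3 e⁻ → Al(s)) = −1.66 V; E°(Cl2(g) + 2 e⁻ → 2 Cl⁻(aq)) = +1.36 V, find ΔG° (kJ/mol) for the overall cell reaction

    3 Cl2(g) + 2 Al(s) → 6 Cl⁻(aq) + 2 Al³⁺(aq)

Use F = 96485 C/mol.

−1748 kJ/mol

In the reaction as written Cl2(g) is reduced, so the Cl₂/Cl⁻ couple is the cathode and Al³⁺/Al is the anode.
E°cell = +1.36 − (−1.66) = +3.02 V; balancing electrons gives n = 6.
ΔG° = −nFE°cell = −(6)(96485)(+3.02) J/mol = −1748 kJ/mol.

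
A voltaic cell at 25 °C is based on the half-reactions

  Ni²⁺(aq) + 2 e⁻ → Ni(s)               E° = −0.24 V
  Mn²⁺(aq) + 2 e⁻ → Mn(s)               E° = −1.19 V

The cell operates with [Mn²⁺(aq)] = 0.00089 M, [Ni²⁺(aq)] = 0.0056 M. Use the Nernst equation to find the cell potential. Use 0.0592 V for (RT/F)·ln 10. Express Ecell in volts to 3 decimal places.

Since E°(Ni²⁺/Ni) > E°(Mn²⁺/Mn), Ni²⁺/Ni serves as the cathode.
The standard potential is −0.24 − (−1.19) = +0.95 V and the balanced reaction transfers n = 2 electrons.
For the overall reaction Ni²⁺(aq) + Mn(s) → Ni(s) + Mn²⁺(aq), Q = [Mn²⁺(aq)] / [Ni²⁺(aq)] = 0.159, giving log Q = −0.799.
By the Nernst equation, E = +0.95 − (0.0592/2)·(−0.799) = +0.974 V.

+0.974 V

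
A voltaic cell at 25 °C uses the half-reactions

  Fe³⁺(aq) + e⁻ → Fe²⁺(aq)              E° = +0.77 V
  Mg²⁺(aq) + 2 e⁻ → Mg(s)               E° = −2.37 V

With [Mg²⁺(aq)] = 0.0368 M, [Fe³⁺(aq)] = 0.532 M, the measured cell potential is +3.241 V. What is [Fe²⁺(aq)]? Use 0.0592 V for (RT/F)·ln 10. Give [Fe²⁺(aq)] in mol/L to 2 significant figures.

0.055 M

With Fe³⁺/Fe²⁺ at the cathode and Mg²⁺/Mg at the anode, E°cell = +0.77 − (−2.37) = +3.14 V (n = 2).
From the Nernst equation, log Q = n(E° − E)/0.0592 = 2·(+3.14 − (+3.241))/0.0592 = −3.412.
Balancing electrons gives 2 Fe³⁺(aq) + Mg(s) → 2 Fe²⁺(aq) + Mg²⁺(aq); thus Q = ([Fe²⁺(aq)]^2·[Mg²⁺(aq)]) / [Fe³⁺(aq)]^2.
Substituting the known concentrations and solving, log [Fe²⁺(aq)] = −1.263 and [Fe²⁺(aq)] = 0.055 M.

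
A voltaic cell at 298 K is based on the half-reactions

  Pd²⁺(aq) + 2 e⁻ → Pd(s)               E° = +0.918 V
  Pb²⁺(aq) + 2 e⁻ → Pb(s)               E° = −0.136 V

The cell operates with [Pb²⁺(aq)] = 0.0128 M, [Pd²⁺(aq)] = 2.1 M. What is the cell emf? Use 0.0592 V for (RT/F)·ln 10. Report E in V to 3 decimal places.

+1.120 V

Since E°(Pd²⁺/Pd) > E°(Pb²⁺/Pb), Pd²⁺/Pd serves as the cathode.
E°cell = E°cat − E°an = +0.918 − (−0.136) = +1.054 V; n = 2.
For the overall reaction Pd²⁺(aq) + Pb(s) → Pd(s) + Pb²⁺(aq), Q = [Pb²⁺(aq)] / [Pd²⁺(aq)] = 0.0061, giving log Q = −2.215.
E = E° − (0.0592/n)·log Q = +1.054 − (0.0592/2)(−2.215) = +1.120 V.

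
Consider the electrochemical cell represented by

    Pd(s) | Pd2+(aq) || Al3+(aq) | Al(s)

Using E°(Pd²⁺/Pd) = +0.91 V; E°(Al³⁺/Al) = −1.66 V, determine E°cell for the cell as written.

By convention the left-hand electrode in cell notation is the anode (oxidation) and the right-hand electrode is the cathode (reduction).
E°cell = E°(right) − E°(left) = −1.66 − (+0.91) = −2.57 V.
The negative sign shows that, as written, the cell would require an external voltage to drive the reaction.

−2.57 V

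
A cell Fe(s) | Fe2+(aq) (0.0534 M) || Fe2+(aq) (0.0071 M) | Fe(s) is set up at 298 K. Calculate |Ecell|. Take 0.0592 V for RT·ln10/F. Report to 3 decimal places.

For a concentration cell E°cell = 0, since both electrodes use the same couple.
The compartment with the higher Fe2+(aq) concentration (0.0534 M) acts as the cathode; ions are reduced there and produced at the dilute (0.0071 M) anode.
With n = 2, Ecell = −(0.0592/2)·log([dilute]/[conc]) = −(0.0592/2)·log(0.0071/0.0534) = +0.026 V.

0.026 V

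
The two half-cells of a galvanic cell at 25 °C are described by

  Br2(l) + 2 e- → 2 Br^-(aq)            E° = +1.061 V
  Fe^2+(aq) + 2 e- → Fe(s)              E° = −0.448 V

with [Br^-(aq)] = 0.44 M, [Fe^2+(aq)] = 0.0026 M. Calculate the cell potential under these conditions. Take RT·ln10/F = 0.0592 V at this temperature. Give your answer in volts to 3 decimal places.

Br₂/Br⁻ is reduced (cathode, E° = +1.061 V) and Fe²⁺/Fe is oxidized (anode).
E°cell = +1.061 − (−0.448) = +1.509 V, with n = 2 electrons transferred.
For the overall reaction Br2(l) + Fe(s) → 2 Br^-(aq) + Fe^2+(aq), Q = [Br^-(aq)]^2·[Fe^2+(aq)] = 0.000503, giving log Q = −3.298.
E = E° − (0.0592/n)·log Q = +1.509 − (0.0592/2)(−3.298) = +1.607 V.

+1.607 V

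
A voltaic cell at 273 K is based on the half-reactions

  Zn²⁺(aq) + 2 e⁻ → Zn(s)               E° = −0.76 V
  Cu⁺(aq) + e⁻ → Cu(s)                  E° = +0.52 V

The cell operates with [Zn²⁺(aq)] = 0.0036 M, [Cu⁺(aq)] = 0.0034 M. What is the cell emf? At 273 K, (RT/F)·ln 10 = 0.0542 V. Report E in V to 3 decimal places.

+1.212 V

The Cu⁺/Cu couple has the more positive E°, so it is the cathode; Zn²⁺/Zn is the anode.
The standard potential is +0.52 − (−0.76) = +1.28 V and the balanced reaction transfers n = 2 electrons.
The balanced reaction is 2 Cu⁺(aq) + Zn(s) → 2 Cu(s) + Zn²⁺(aq), so Q = [Zn²⁺(aq)] / [Cu⁺(aq)]^2 = 311 and log Q = 2.493.
E = E° − (0.0542/n)·log Q = +1.28 − (0.0542/2)(2.493) = +1.212 V.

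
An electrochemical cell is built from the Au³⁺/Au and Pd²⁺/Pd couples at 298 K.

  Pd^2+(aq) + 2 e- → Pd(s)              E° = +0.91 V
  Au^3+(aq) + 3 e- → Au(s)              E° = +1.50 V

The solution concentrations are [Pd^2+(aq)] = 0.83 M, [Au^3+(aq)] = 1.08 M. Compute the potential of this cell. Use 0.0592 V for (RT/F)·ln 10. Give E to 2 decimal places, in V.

+0.59 V

The Au³⁺/Au couple has the more positive E°, so it is the cathode; Pd²⁺/Pd is the anode.
E°cell = E°cat − E°an = +1.50 − (+0.91) = +0.59 V; n = 6.
Balancing gives 2 Au^3+(aq) + 3 Pd(s) → 2 Au(s) + 3 Pd^2+(aq); hence Q = [Pd^2+(aq)]^3 / [Au^3+(aq)]^2 = 0.49 (log Q = −0.310).
Applying E = E° − (RT ln10/nF)·log Q gives +0.59 − (0.0592/6)(−0.310) = +0.59 V.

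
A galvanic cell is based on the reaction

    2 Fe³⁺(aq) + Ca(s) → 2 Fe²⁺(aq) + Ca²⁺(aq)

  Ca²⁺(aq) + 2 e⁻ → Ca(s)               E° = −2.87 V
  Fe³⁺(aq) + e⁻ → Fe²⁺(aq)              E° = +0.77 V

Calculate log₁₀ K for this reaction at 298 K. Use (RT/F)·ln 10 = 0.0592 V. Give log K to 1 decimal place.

log K = 123.0

The Fe³⁺/Fe²⁺ couple is reduced (cathode); E°cell = +0.77 − (−2.87) = +3.64 V with n = 2.
At equilibrium E = 0, so log K = nE°cell / 0.0592 = (2)(+3.64) / 0.0592 = 123.0.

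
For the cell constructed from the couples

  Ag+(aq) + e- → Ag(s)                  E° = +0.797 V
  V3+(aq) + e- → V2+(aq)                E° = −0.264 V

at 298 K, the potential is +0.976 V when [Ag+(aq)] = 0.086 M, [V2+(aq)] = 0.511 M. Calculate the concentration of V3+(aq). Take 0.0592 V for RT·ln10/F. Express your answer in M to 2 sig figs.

Ag⁺/Ag is the cathode (higher E°); E°cell = +0.797 − (−0.264) = +1.061 V with n = 1.
Since E = E° − (0.0592/n)·log Q, log Q = n(E° − E)/0.0592 = 1.436.
For Ag+(aq) + V2+(aq) → Ag(s) + V3+(aq), the reaction quotient is Q = [V3+(aq)] / ([Ag+(aq)]·[V2+(aq)]).
Isolating [V3+(aq)] in Q = 10^{1.436} yields log [V3+(aq)] = 0.079, i.e. 1.2 M.

1.2 M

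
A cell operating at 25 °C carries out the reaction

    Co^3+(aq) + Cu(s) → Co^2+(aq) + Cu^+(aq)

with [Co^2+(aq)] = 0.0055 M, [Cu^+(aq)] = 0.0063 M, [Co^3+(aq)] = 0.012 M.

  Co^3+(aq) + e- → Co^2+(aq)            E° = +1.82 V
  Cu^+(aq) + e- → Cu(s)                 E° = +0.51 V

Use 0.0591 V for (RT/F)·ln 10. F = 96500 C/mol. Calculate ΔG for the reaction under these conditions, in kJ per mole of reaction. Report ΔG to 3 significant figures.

E°cell = +1.82 − (+0.51) = +1.31 V; the balanced reaction transfers n = 1 electron.
Here Q = ([Co^2+(aq)]·[Cu^+(aq)]) / [Co^3+(aq)] = 0.00289 (log Q = −2.539), giving E = +1.31 − (0.0591/1)·(−2.539) = +1.4601 V.
Then ΔG = −nFE = −1 × 96500 × +1.4601 J/mol = −141 kJ/mol.

−141 kJ/mol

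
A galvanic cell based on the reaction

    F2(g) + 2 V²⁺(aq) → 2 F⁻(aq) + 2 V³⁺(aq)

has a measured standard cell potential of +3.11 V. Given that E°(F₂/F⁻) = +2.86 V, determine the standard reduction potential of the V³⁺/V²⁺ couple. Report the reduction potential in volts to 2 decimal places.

In the reaction as written the F₂/F⁻ couple is reduced (cathode) and V³⁺/V²⁺ is oxidized (anode), so E°cell = E°(F₂/F⁻) − E°(V³⁺/V²⁺).
E°(V³⁺/V²⁺) = E°(cathode) − E°cell = +2.86 − (+3.11) = −0.25 V.

−0.25 V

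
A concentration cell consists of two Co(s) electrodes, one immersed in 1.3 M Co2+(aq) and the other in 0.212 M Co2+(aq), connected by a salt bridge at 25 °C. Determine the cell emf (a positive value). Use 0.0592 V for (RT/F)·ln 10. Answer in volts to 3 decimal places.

For a concentration cell E°cell = 0, since both electrodes use the same couple.
The compartment with the higher Co2+(aq) concentration (1.3 M) acts as the cathode; ions are reduced there and produced at the dilute (0.212 M) anode.
With n = 2, Ecell = −(0.0592/2)·log([dilute]/[conc]) = −(0.0592/2)·log(0.212/1.3) = +0.023 V.

0.023 V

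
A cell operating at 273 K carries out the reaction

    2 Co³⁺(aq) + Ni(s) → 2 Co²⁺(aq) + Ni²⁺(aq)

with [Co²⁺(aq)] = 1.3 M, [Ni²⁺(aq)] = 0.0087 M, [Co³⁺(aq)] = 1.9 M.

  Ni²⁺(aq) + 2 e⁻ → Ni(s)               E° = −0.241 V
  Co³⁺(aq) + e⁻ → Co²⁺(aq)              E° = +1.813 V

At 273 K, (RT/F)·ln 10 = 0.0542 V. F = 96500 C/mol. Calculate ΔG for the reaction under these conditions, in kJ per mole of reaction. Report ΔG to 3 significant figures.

−409 kJ/mol

E°cell = +1.813 − (−0.241) = +2.054 V; the balanced reaction transfers n = 2 electrons.
Q = ([Co²⁺(aq)]^2·[Ni²⁺(aq)]) / [Co³⁺(aq)]^2 = 0.00407, so log Q = −2.390 and E = +2.054 − (0.0542/2)(−2.390) = +2.1188 V.
Then ΔG = −nFE = −2 × 96500 × +2.1188 J/mol = −409 kJ/mol.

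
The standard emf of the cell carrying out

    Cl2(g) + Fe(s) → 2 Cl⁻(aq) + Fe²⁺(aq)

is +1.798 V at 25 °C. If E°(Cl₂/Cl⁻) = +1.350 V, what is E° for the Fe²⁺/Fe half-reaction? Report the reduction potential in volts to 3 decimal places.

−0.448 V

In the reaction as written the Cl₂/Cl⁻ couple is reduced (cathode) and Fe²⁺/Fe is oxidized (anode), so E°cell = E°(Cl₂/Cl⁻) − E°(Fe²⁺/Fe).
E°(Fe²⁺/Fe) = E°(cathode) − E°cell = +1.350 − (+1.798) = −0.448 V.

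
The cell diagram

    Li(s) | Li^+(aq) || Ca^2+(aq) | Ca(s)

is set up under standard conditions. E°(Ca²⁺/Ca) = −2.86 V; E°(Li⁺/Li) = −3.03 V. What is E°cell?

+0.17 V

By convention the left-hand electrode in cell notation is the anode (oxidation) and the right-hand electrode is the cathode (reduction).
E°cell = E°(right) − E°(left) = −2.86 − (−3.03) = +0.17 V.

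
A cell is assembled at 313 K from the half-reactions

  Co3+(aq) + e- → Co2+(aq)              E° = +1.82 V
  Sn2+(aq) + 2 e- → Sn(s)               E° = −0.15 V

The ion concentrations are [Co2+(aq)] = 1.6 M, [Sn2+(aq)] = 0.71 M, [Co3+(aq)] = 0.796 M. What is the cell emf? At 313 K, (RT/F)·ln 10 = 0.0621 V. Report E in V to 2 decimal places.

+1.96 V

Co³⁺/Co²⁺ is reduced (cathode, E° = +1.82 V) and Sn²⁺/Sn is oxidized (anode).
E°cell = E°cat − E°an = +1.82 − (−0.15) = +1.97 V; n = 2.
Balancing gives 2 Co3+(aq) + Sn(s) → 2 Co2+(aq) + Sn2+(aq); hence Q = ([Co2+(aq)]^2·[Sn2+(aq)]) / [Co3+(aq)]^2 = 2.87 (log Q = 0.458).
By the Nernst equation, E = +1.97 − (0.0621/2)·(0.458) = +1.96 V.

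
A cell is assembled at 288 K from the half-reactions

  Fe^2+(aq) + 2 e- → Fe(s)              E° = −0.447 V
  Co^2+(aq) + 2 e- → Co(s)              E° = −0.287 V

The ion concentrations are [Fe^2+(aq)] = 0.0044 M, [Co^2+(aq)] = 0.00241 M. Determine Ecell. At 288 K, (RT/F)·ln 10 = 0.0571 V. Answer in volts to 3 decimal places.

+0.153 V

Co²⁺/Co is reduced (cathode, E° = −0.287 V) and Fe²⁺/Fe is oxidized (anode).
The standard potential is −0.287 − (−0.447) = +0.160 V and the balanced reaction transfers n = 2 electrons.
Balancing gives Co^2+(aq) + Fe(s) → Co(s) + Fe^2+(aq); hence Q = [Fe^2+(aq)] / [Co^2+(aq)] = 1.83 (log Q = 0.261).
E = E° − (0.0571/n)·log Q = +0.160 − (0.0571/2)(0.261) = +0.153 V.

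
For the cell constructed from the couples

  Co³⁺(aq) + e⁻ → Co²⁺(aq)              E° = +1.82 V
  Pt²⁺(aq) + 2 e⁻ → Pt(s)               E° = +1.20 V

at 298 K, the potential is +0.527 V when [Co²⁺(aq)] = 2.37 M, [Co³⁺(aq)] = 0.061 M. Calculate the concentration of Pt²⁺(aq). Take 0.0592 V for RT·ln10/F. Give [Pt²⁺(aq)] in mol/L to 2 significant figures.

0.92 M

With Co³⁺/Co²⁺ at the cathode and Pt²⁺/Pt at the anode, E°cell = +1.82 − (+1.20) = +0.62 V (n = 2).
Rearranging E = E° − (0.0592/n)·log Q gives log Q = 2(+0.62 − (+0.527))/0.0592 = 3.142.
The balanced reaction is 2 Co³⁺(aq) + Pt(s) → 2 Co²⁺(aq) + Pt²⁺(aq), so Q = ([Co²⁺(aq)]^2·[Pt²⁺(aq)]) / [Co³⁺(aq)]^2.
Solving for the unknown gives log [Pt²⁺(aq)] = −0.037, so [Pt²⁺(aq)] ≈ 0.92 M.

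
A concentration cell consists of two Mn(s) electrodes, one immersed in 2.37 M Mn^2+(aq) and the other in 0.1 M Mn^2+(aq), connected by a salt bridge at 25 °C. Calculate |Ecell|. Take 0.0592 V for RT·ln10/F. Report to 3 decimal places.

For a concentration cell E°cell = 0, since both electrodes use the same couple.
The compartment with the higher Mn^2+(aq) concentration (2.37 M) acts as the cathode; ions are reduced there and produced at the dilute (0.1 M) anode.
With n = 2, Ecell = −(0.0592/2)·log([dilute]/[conc]) = −(0.0592/2)·log(0.1/2.37) = +0.041 V.

0.041 V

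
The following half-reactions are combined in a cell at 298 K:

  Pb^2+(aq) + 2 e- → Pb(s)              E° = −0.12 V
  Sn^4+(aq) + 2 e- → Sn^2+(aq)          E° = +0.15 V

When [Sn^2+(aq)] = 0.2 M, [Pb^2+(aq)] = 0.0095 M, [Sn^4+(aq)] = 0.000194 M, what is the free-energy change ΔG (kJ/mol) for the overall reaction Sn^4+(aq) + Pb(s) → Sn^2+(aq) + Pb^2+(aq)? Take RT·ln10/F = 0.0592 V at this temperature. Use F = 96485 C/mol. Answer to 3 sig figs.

−46.4 kJ/mol

The standard cell potential is +0.15 − (−0.12) = +0.27 V, with n = 2 electrons in the balanced equation.
The reaction quotient is ([Sn^2+(aq)]·[Pb^2+(aq)]) / [Sn^4+(aq)] = 9.79; by Nernst, E = +0.27 − (0.0592/2)(0.991) = +0.2407 V.
Then ΔG = −nFE = −2 × 96485 × +0.2407 J/mol = −46.4 kJ/mol.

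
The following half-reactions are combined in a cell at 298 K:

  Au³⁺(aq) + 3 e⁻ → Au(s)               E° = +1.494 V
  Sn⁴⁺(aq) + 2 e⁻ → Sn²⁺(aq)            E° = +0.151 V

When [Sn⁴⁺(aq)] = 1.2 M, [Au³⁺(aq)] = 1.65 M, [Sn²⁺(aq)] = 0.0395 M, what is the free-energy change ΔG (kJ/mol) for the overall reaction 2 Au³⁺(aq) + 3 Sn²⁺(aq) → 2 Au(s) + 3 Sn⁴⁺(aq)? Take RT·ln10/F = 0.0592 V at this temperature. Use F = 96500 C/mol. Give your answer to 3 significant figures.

−755 kJ/mol

The standard cell potential is +1.494 − (+0.151) = +1.343 V, with n = 6 electrons in the balanced equation.
Q = [Sn⁴⁺(aq)]^3 / ([Au³⁺(aq)]^2·[Sn²⁺(aq)]^3) = 1.03×10^4, so log Q = 4.013 and E = +1.343 − (0.0592/6)(4.013) = +1.3034 V.
Then ΔG = −nFE = −6 × 96500 × +1.3034 J/mol = −755 kJ/mol.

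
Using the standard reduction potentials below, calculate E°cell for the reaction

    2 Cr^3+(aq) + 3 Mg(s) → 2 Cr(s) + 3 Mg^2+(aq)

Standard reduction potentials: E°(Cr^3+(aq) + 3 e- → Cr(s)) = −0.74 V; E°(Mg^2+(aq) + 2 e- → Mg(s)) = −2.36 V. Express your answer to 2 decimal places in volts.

+1.62 V

Cr^3+(aq) gains electrons, so the Cr³⁺/Cr couple is the cathode; the Mg²⁺/Mg couple is the anode.
E°cell = E°(cathode) − E°(anode) = −0.74 − (−2.36) = +1.62 V.
The positive value indicates the reaction is spontaneous as written.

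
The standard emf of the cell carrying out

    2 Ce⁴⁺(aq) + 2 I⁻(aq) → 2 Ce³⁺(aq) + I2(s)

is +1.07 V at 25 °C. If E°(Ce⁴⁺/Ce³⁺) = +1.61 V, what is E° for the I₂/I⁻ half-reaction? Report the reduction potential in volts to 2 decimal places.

In the reaction as written the Ce⁴⁺/Ce³⁺ couple is reduced (cathode) and I₂/I⁻ is oxidized (anode), so E°cell = E°(Ce⁴⁺/Ce³⁺) − E°(I₂/I⁻).
E°(I₂/I⁻) = E°(cathode) − E°cell = +1.61 − (+1.07) = +0.54 V.

+0.54 V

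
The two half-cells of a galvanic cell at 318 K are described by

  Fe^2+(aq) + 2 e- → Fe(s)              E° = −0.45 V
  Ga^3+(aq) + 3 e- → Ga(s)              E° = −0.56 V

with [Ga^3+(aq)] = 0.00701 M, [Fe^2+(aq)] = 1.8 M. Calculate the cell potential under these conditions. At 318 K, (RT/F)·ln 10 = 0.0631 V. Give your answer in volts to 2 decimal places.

The Fe²⁺/Fe couple has the more positive E°, so it is the cathode; Ga³⁺/Ga is the anode.
The standard potential is −0.45 − (−0.56) = +0.11 V and the balanced reaction transfers n = 6 electrons.
For the overall reaction 3 Fe^2+(aq) + 2 Ga(s) → 3 Fe(s) + 2 Ga^3+(aq), Q = [Ga^3+(aq)]^2 / [Fe^2+(aq)]^3 = 8.43×10^−6, giving log Q = −5.074.
By the Nernst equation, E = +0.11 − (0.0631/6)·(−5.074) = +0.16 V.

+0.16 V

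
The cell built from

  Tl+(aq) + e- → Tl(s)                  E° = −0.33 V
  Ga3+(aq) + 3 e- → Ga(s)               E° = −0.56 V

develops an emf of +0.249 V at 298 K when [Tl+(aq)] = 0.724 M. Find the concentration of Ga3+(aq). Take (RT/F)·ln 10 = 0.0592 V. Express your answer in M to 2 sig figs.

0.041 M

With Tl⁺/Tl at the cathode and Ga³⁺/Ga at the anode, E°cell = −0.33 − (−0.56) = +0.23 V (n = 3).
Since E = E° − (0.0592/n)·log Q, log Q = n(E° − E)/0.0592 = −0.963.
Balancing electrons gives 3 Tl+(aq) + Ga(s) → 3 Tl(s) + Ga3+(aq); thus Q = [Ga3+(aq)] / [Tl+(aq)]^3.
Solving for the unknown gives log [Ga3+(aq)] = −1.384, so [Ga3+(aq)] ≈ 0.041 M.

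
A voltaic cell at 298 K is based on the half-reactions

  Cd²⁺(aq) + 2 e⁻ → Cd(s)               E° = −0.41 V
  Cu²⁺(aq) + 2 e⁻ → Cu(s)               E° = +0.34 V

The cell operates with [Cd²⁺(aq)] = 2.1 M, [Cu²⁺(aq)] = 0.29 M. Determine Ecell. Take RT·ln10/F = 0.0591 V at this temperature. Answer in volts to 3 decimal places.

+0.725 V

Cu²⁺/Cu is reduced (cathode, E° = +0.34 V) and Cd²⁺/Cd is oxidized (anode).
The standard potential is +0.34 − (−0.41) = +0.75 V and the balanced reaction transfers n = 2 electrons.
The balanced reaction is Cu²⁺(aq) + Cd(s) → Cu(s) + Cd²⁺(aq), so Q = [Cd²⁺(aq)] / [Cu²⁺(aq)] = 7.24 and log Q = 0.860.
E = E° − (0.0591/n)·log Q = +0.75 − (0.0591/2)(0.860) = +0.725 V.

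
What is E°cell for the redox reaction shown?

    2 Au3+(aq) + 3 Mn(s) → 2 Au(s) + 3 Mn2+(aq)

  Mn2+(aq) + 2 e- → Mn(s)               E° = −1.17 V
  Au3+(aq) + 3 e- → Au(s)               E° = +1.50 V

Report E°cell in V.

In the reaction as written, Au3+(aq) is reduced (cathode) and Mn2+(aq) is produced by oxidation at the anode.
E°cell = E°(cathode) − E°(anode) = +1.50 − (−1.17) = +2.67 V.

+2.67 V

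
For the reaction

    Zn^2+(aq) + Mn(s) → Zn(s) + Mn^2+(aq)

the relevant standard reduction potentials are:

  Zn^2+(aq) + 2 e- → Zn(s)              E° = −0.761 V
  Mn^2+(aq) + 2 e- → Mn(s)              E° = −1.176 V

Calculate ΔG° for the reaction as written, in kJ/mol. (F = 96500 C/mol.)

−80.1 kJ/mol

In the reaction as written Zn^2+(aq) is reduced, so the Zn²⁺/Zn couple is the cathode and Mn²⁺/Mn is the anode.
E°cell = −0.761 − (−1.176) = +0.415 V; balancing electrons gives n = 2.
ΔG° = −nFE°cell = −(2)(96500)(+0.415) J/mol = −80.1 kJ/mol.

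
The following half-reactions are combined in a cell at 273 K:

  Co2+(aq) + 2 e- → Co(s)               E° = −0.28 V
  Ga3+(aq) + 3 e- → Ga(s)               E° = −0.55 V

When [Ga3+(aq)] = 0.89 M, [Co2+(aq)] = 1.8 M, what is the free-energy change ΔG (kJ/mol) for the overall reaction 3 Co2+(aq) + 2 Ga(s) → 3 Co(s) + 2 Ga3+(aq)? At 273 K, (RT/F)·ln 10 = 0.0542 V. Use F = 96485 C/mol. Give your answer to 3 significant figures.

The standard cell potential is −0.28 − (−0.55) = +0.27 V, with n = 6 electrons in the balanced equation.
Q = [Ga3+(aq)]^2 / [Co2+(aq)]^3 = 0.136, so log Q = −0.867 and E = +0.27 − (0.0542/6)(−0.867) = +0.2778 V.
Then ΔG = −nFE = −6 × 96485 × +0.2778 J/mol = −161 kJ/mol.

−161 kJ/mol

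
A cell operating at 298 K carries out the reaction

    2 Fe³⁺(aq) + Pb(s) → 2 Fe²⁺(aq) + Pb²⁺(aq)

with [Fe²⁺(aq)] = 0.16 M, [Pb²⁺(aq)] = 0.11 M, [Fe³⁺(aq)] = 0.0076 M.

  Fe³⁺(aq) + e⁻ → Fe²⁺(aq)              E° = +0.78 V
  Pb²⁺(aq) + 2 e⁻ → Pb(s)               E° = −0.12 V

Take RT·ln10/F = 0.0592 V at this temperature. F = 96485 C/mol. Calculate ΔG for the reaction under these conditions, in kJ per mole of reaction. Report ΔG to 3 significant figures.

With Fe³⁺/Fe²⁺ reduced at the cathode, E°cell = +0.78 − (−0.12) = +0.90 V and n = 2.
Q = ([Fe²⁺(aq)]^2·[Pb²⁺(aq)]) / [Fe³⁺(aq)]^2 = 48.8, so log Q = 1.688 and E = +0.90 − (0.0592/2)(1.688) = +0.8500 V.
Then ΔG = −nFE = −2 × 96485 × +0.8500 J/mol = −164 kJ/mol.

−164 kJ/mol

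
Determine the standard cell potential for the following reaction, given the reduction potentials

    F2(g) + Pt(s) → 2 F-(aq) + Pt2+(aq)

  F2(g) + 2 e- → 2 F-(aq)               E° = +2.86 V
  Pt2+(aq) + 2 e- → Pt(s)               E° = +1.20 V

In the reaction as written, F2(g) is reduced (cathode) and Pt2+(aq) is produced by oxidation at the anode.
E°cell = E°(cathode) − E°(anode) = +2.86 − (+1.20) = +1.66 V.

+1.66 V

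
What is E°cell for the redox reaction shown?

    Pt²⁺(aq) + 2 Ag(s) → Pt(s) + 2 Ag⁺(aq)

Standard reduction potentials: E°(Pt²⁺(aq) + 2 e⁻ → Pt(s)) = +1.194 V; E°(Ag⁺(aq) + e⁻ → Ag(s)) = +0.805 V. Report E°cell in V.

+0.389 V

In the reaction as written, Pt²⁺(aq) is reduced (cathode) and Ag⁺(aq) is produced by oxidation at the anode.
E°cell = E°(cathode) − E°(anode) = +1.194 − (+0.805) = +0.389 V.
The positive value indicates the reaction is spontaneous as written.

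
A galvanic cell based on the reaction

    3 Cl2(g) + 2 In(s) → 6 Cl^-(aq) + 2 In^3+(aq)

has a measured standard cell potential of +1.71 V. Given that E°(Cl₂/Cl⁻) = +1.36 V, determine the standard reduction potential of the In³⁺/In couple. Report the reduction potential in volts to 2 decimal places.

In the reaction as written the Cl₂/Cl⁻ couple is reduced (cathode) and In³⁺/In is oxidized (anode), so E°cell = E°(Cl₂/Cl⁻) − E°(In³⁺/In).
E°(In³⁺/In) = E°(cathode) − E°cell = +1.36 − (+1.71) = −0.35 V.

−0.35 V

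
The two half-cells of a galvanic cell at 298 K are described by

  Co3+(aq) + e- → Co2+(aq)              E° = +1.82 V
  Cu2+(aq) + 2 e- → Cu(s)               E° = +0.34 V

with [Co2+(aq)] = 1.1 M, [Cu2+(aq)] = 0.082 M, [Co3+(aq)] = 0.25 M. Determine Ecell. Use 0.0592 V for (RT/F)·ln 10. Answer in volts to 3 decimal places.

+1.474 V

The Co³⁺/Co²⁺ couple has the more positive E°, so it is the cathode; Cu²⁺/Cu is the anode.
The standard potential is +1.82 − (+0.34) = +1.48 V and the balanced reaction transfers n = 2 electrons.
The balanced reaction is 2 Co3+(aq) + Cu(s) → 2 Co2+(aq) + Cu2+(aq), so Q = ([Co2+(aq)]^2·[Cu2+(aq)]) / [Co3+(aq)]^2 = 1.59 and log Q = 0.201.
E = E° − (0.0592/n)·log Q = +1.48 − (0.0592/2)(0.201) = +1.474 V.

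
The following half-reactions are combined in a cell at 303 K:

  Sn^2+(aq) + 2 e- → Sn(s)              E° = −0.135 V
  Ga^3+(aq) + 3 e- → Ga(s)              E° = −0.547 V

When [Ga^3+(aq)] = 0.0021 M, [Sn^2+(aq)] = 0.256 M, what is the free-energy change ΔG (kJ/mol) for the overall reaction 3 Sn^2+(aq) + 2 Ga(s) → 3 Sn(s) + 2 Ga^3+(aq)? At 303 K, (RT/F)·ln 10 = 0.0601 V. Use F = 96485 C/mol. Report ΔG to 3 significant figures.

−259 kJ/mol

The standard cell potential is −0.135 − (−0.547) = +0.412 V, with n = 6 electrons in the balanced equation.
Here Q = [Ga^3+(aq)]^2 / [Sn^2+(aq)]^3 = 0.000263 (log Q = −3.580), giving E = +0.412 − (0.0601/6)·(−3.580) = +0.4479 V.
ΔG = −nFE = −(6)(96485)(+0.4479) J/mol = −259 kJ/mol.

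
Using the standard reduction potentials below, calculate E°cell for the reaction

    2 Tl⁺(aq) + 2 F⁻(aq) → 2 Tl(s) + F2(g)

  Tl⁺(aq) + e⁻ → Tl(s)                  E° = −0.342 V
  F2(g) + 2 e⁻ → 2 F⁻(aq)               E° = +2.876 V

Tl⁺(aq) gains electrons, so the Tl⁺/Tl couple is the cathode; the F₂/F⁻ couple is the anode.
E°cell = E°(cathode) − E°(anode) = −0.342 − (+2.876) = −3.218 V.

−3.218 V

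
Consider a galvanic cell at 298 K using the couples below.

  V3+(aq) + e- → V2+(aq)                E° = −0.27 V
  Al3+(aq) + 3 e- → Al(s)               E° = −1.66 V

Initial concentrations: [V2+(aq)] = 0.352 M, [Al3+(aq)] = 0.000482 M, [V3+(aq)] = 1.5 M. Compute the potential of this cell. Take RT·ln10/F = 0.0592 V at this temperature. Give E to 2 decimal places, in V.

+1.49 V

V³⁺/V²⁺ is reduced (cathode, E° = −0.27 V) and Al³⁺/Al is oxidized (anode).
E°cell = E°cat − E°an = −0.27 − (−1.66) = +1.39 V; n = 3.
For the overall reaction 3 V3+(aq) + Al(s) → 3 V2+(aq) + Al3+(aq), Q = ([V2+(aq)]^3·[Al3+(aq)]) / [V3+(aq)]^3 = 6.23×10^−6, giving log Q = −5.206.
Applying E = E° − (RT ln10/nF)·log Q gives +1.39 − (0.0592/3)(−5.206) = +1.49 V.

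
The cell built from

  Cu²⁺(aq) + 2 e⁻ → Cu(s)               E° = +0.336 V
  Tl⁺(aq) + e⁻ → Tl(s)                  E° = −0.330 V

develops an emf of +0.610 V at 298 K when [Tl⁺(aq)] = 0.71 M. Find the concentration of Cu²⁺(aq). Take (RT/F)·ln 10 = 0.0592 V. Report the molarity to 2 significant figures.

0.0065 M

Cu²⁺/Cu is the cathode (higher E°); E°cell = +0.336 − (−0.330) = +0.666 V with n = 2.
From the Nernst equation, log Q = n(E° − E)/0.0592 = 2·(+0.666 − (+0.610))/0.0592 = 1.892.
Balancing electrons gives Cu²⁺(aq) + 2 Tl(s) → Cu(s) + 2 Tl⁺(aq); thus Q = [Tl⁺(aq)]^2 / [Cu²⁺(aq)].
Solving for the unknown gives log [Cu²⁺(aq)] = −2.189, so [Cu²⁺(aq)] ≈ 0.0065 M.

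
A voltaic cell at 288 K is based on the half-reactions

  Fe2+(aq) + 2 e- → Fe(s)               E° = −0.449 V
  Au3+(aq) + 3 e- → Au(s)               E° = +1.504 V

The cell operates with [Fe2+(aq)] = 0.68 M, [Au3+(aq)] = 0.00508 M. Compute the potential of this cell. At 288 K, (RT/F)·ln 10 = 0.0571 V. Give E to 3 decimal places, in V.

Since E°(Au³⁺/Au) > E°(Fe²⁺/Fe), Au³⁺/Au serves as the cathode.
The standard potential is +1.504 − (−0.449) = +1.953 V and the balanced reaction transfers n = 6 electrons.
For the overall reaction 2 Au3+(aq) + 3 Fe(s) → 2 Au(s) + 3 Fe2+(aq), Q = [Fe2+(aq)]^3 / [Au3+(aq)]^2 = 1.22×10^4, giving log Q = 4.086.
Applying E = E° − (RT ln10/nF)·log Q gives +1.953 − (0.0571/6)(4.086) = +1.914 V.

+1.914 V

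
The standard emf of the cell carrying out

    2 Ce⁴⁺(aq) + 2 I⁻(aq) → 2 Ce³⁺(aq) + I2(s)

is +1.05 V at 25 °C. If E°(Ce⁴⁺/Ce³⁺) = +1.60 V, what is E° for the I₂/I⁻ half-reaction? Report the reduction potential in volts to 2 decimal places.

In the reaction as written the Ce⁴⁺/Ce³⁺ couple is reduced (cathode) and I₂/I⁻ is oxidized (anode), so E°cell = E°(Ce⁴⁺/Ce³⁺) − E°(I₂/I⁻).
E°(I₂/I⁻) = E°(cathode) − E°cell = +1.60 − (+1.05) = +0.55 V.

+0.55 V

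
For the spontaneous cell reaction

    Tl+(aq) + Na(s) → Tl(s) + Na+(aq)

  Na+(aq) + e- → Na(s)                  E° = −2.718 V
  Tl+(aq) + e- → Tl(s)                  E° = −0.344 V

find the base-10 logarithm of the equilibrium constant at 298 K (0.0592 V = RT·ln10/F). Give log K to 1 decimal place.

The Tl⁺/Tl couple is reduced (cathode); E°cell = −0.344 − (−2.718) = +2.374 V with n = 1.
At equilibrium E = 0, so log K = nE°cell / 0.0592 = (1)(+2.374) / 0.0592 = 40.1.

log K = 40.1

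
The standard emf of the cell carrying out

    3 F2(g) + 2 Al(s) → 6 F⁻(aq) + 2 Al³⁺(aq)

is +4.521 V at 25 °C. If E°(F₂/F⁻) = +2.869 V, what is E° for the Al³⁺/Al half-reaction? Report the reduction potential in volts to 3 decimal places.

In the reaction as written the F₂/F⁻ couple is reduced (cathode) and Al³⁺/Al is oxidized (anode), so E°cell = E°(F₂/F⁻) − E°(Al³⁺/Al).
E°(Al³⁺/Al) = E°(cathode) − E°cell = +2.869 − (+4.521) = −1.652 V.

−1.652 V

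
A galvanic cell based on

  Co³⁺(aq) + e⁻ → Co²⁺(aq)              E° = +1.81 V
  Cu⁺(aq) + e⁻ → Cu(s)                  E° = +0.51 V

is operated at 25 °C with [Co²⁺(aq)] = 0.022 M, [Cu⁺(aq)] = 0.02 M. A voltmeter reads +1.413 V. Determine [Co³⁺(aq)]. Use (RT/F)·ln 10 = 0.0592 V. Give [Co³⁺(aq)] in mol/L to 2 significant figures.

The Co³⁺/Co²⁺ couple has the larger reduction potential, so it is the cathode: E°cell = +1.81 − (+0.51) = +1.30 V and n = 1.
Since E = E° − (0.0592/n)·log Q, log Q = n(E° − E)/0.0592 = −1.909.
For Co³⁺(aq) + Cu(s) → Co²⁺(aq) + Cu⁺(aq), the reaction quotient is Q = ([Co²⁺(aq)]·[Cu⁺(aq)]) / [Co³⁺(aq)].
Isolating [Co³⁺(aq)] in Q = 10^{−1.909} yields log [Co³⁺(aq)] = −1.448, i.e. 0.036 M.

0.036 M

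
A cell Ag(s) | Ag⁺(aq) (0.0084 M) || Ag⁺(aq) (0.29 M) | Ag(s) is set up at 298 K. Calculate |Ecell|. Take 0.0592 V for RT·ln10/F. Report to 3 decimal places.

0.091 V

For a concentration cell E°cell = 0, since both electrodes use the same couple.
The compartment with the higher Ag⁺(aq) concentration (0.29 M) acts as the cathode; ions are reduced there and produced at the dilute (0.0084 M) anode.
With n = 1, Ecell = −(0.0592/1)·log([dilute]/[conc]) = −(0.0592/1)·log(0.0084/0.29) = +0.091 V.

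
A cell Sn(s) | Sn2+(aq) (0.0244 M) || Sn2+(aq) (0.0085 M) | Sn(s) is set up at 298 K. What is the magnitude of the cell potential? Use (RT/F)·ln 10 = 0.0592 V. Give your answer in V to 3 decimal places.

For a concentration cell E°cell = 0, since both electrodes use the same couple.
The compartment with the higher Sn2+(aq) concentration (0.0244 M) acts as the cathode; ions are reduced there and produced at the dilute (0.0085 M) anode.
With n = 2, Ecell = −(0.0592/2)·log([dilute]/[conc]) = −(0.0592/2)·log(0.0085/0.0244) = +0.014 V.

0.014 V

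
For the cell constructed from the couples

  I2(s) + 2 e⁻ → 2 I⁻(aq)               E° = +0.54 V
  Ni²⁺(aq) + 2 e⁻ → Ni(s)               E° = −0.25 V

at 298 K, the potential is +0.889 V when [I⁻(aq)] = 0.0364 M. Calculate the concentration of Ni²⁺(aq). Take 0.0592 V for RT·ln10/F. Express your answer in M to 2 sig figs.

With I₂/I⁻ at the cathode and Ni²⁺/Ni at the anode, E°cell = +0.54 − (−0.25) = +0.79 V (n = 2).
Rearranging E = E° − (0.0592/n)·log Q gives log Q = 2(+0.79 − (+0.889))/0.0592 = −3.345.
Balancing electrons gives I2(s) + Ni(s) → 2 I⁻(aq) + Ni²⁺(aq); thus Q = [I⁻(aq)]^2·[Ni²⁺(aq)].
Solving for the unknown gives log [Ni²⁺(aq)] = −0.467, so [Ni²⁺(aq)] ≈ 0.34 M.

0.34 M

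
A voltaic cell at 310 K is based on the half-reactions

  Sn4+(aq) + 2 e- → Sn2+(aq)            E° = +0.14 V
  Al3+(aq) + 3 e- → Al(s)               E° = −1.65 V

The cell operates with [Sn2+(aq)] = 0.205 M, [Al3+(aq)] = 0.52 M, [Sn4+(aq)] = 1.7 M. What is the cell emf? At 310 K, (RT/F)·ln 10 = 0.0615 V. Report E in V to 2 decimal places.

Sn⁴⁺/Sn²⁺ is reduced (cathode, E° = +0.14 V) and Al³⁺/Al is oxidized (anode).
E°cell = E°cat − E°an = +0.14 − (−1.65) = +1.79 V; n = 6.
The balanced reaction is 3 Sn4+(aq) + 2 Al(s) → 3 Sn2+(aq) + 2 Al3+(aq), so Q = ([Sn2+(aq)]^3·[Al3+(aq)]^2) / [Sn4+(aq)]^3 = 0.000474 and log Q = −3.324.
By the Nernst equation, E = +1.79 − (0.0615/6)·(−3.324) = +1.82 V.

+1.82 V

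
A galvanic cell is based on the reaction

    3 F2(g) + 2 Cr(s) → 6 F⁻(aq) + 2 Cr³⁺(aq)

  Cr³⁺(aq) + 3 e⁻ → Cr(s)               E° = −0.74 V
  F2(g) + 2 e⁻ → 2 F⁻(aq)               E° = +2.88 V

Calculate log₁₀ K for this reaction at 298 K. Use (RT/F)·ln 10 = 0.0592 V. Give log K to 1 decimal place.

log K = 366.9

The F₂/F⁻ couple is reduced (cathode); E°cell = +2.88 − (−0.74) = +3.62 V with n = 6.
At equilibrium E = 0, so log K = nE°cell / 0.0592 = (6)(+3.62) / 0.0592 = 366.9.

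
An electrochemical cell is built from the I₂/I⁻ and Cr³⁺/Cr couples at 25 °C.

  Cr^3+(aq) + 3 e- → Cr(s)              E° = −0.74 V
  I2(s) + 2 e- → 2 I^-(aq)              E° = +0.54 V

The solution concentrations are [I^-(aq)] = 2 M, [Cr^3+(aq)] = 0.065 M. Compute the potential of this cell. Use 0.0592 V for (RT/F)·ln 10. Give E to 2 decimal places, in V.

+1.29 V

I₂/I⁻ is reduced (cathode, E° = +0.54 V) and Cr³⁺/Cr is oxidized (anode).
E°cell = +0.54 − (−0.74) = +1.28 V, with n = 6 electrons transferred.
Balancing gives 3 I2(s) + 2 Cr(s) → 6 I^-(aq) + 2 Cr^3+(aq); hence Q = [I^-(aq)]^6·[Cr^3+(aq)]^2 = 0.27 (log Q = −0.568).
By the Nernst equation, E = +1.28 − (0.0592/6)·(−0.568) = +1.29 V.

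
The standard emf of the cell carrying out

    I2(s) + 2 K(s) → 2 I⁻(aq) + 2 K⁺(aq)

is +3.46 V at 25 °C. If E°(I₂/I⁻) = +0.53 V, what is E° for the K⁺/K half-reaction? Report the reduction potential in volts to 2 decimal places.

−2.93 V

In the reaction as written the I₂/I⁻ couple is reduced (cathode) and K⁺/K is oxidized (anode), so E°cell = E°(I₂/I⁻) − E°(K⁺/K).
E°(K⁺/K) = E°(cathode) − E°cell = +0.53 − (+3.46) = −2.93 V.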